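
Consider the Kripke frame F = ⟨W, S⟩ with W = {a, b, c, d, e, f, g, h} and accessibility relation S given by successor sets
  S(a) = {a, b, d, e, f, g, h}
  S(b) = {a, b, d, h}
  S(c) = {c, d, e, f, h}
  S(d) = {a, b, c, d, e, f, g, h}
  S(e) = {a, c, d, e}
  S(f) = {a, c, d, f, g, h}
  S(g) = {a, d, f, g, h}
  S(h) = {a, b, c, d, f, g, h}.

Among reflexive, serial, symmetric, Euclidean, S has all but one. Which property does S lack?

Euclidean

Reflexive: yes — every world is S-related to itself.
Serial: yes — every world has a successor (e.g. a S a).
Symmetric: yes — every pair in S has its reverse in S.
Euclidean: no — a S b and a S e, but not b S e.
Only Euclidean fails.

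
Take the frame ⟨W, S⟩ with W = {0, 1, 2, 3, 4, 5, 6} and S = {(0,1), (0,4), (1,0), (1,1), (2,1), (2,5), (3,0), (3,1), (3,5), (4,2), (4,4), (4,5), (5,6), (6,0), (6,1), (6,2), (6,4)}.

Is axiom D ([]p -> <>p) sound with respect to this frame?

Yes

Axiom D corresponds to the accessibility relation being serial.
Serial: yes — every world has a successor (e.g. 0 S 1).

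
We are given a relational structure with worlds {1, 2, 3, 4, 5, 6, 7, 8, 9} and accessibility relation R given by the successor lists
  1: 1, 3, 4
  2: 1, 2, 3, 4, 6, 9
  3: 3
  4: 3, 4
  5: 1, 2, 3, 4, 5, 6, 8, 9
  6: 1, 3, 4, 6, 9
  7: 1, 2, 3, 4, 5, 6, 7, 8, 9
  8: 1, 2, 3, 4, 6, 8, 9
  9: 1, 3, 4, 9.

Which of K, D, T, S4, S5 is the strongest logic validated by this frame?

S4

Serial (axiom D): yes — every world has a successor (e.g. 1 R 1).
Reflexive (axiom T): yes — every world is R-related to itself.
Transitive (axiom 4): yes — every two-step R-path is closed by a direct edge.
Euclidean (axiom 5): no — 1 R 3 and 1 R 4, but not 3 R 4.
So F validates K, D, T, S4; S5 would additionally require R to be Euclidean. The strongest is S4.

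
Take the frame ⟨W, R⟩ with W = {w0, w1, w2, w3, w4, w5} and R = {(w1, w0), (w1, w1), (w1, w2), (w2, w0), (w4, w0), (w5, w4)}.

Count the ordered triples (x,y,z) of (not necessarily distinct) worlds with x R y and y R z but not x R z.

Enumerating: (w5,w4,w0).

1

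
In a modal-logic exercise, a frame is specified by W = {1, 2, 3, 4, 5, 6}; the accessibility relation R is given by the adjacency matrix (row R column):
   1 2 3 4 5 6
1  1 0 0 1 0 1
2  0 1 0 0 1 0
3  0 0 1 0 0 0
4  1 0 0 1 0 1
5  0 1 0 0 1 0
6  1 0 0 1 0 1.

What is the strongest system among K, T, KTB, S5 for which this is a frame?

S5

Reflexive (axiom T): yes — every world is R-related to itself.
Symmetric (axiom B): yes — every pair in R has its reverse in R.
Euclidean (axiom 5): yes — any two successors of a common world are R-related.
So F validates K, T, KTB, S5. The strongest is S5.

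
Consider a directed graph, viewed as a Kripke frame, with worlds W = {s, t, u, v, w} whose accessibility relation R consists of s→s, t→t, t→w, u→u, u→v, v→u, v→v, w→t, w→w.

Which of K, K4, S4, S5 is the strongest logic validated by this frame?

S5

Transitive (axiom 4): yes — every two-step R-path is closed by a direct edge.
Reflexive (axiom T): yes — every world is R-related to itself.
Euclidean (axiom 5): yes — any two successors of a common world are R-related.
So F validates K, K4, S4, S5. The strongest is S5.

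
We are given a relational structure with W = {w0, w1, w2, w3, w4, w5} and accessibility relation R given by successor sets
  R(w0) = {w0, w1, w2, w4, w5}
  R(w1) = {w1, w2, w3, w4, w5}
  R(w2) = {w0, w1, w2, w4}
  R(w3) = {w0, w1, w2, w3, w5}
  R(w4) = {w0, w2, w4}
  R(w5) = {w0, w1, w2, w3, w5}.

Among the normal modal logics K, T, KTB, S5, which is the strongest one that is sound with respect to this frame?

T

Reflexive (axiom T): yes — every world is R-related to itself.
Symmetric (axiom B): no — w0 R w1 but not w1 R w0.
Euclidean (axiom 5): no — w0 R w2 and w0 R w5, but not w2 R w5.
So F validates K, T; KTB would additionally require R to be symmetric. The strongest is T.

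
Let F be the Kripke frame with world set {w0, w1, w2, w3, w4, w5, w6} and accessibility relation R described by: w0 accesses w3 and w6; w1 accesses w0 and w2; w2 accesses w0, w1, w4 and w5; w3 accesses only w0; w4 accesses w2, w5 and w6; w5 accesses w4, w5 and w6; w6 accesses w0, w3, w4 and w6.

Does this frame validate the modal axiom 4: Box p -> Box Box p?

By correspondence theory, 4 is valid on a frame iff R is transitive.
Transitive: no — w0 R w6 and w6 R w4, but not w0 R w4.

No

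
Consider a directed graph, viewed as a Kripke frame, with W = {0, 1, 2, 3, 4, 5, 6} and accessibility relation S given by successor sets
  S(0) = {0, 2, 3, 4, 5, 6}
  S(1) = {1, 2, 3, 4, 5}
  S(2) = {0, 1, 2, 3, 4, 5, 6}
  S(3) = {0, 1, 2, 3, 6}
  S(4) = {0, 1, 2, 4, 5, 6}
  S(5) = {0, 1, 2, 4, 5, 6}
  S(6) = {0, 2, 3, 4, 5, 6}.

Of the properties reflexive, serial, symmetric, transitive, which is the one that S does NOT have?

transitive

Reflexive: yes — every world is S-related to itself.
Serial: yes — every world has a successor (e.g. 0 S 0).
Symmetric: yes — every pair in S has its reverse in S.
Transitive: no — 0 S 2 and 2 S 1, but not 0 S 1.
Only transitive fails.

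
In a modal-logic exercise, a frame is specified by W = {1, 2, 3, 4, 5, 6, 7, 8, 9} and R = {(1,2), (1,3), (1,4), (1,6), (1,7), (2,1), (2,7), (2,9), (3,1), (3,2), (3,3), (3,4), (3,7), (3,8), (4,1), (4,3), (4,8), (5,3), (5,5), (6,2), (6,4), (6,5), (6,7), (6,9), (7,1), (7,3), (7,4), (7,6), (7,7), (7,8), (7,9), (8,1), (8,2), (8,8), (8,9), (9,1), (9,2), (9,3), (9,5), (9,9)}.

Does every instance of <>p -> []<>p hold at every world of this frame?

No

The schema 5 characterises exactly the Euclidean frames.
Euclidean: no — 1 R 2 and 1 R 3, but not 2 R 3.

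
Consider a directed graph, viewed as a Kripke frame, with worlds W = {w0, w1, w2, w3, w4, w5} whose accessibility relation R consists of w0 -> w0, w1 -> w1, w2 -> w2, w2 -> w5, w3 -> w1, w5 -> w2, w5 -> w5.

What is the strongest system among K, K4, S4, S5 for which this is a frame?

Transitive (axiom 4): yes — every two-step R-path is closed by a direct edge.
Reflexive (axiom T): no — w3 is not related to itself.
Euclidean (axiom 5): yes — any two successors of a common world are R-related.
So F validates K, K4; S4 would additionally require R to be reflexive. The strongest is K4.

K4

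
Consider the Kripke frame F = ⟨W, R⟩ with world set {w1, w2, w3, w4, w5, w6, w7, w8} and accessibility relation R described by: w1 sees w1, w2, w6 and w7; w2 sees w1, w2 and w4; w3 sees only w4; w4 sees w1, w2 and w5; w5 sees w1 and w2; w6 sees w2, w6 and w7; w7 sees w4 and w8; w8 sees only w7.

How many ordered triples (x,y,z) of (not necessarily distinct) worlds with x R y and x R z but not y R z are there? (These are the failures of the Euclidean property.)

Enumerating: (w1,w2,w6), (w1,w2,w7), (w1,w6,w1), (w1,w7,w1), (w1,w7,w2), (w1,w7,w6), (w1,w7,w7), (w2,w1,w4), (w2,w4,w4), (w3,w4,w4), (w4,w1,w5), (w4,w2,w5), … and 11 more.
Total: 23.

23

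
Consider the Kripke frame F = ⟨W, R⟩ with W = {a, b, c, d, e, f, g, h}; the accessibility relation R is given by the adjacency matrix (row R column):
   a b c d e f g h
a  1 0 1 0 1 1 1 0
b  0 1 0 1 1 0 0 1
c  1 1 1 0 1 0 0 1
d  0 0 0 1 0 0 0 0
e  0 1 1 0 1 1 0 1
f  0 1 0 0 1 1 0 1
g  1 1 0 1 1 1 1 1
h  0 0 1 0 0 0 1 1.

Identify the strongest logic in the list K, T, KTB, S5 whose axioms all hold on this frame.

T

Reflexive (axiom T): yes — every world is R-related to itself.
Symmetric (axiom B): no — a R e but not e R a.
Euclidean (axiom 5): no — a R c and a R f, but not c R f.
So F validates K, T; KTB would additionally require R to be symmetric. The strongest is T.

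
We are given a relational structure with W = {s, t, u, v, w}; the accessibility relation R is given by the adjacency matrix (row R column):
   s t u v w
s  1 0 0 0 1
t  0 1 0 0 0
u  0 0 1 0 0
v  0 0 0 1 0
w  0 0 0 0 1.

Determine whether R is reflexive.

Yes

Reflexive: yes — every world is R-related to itself.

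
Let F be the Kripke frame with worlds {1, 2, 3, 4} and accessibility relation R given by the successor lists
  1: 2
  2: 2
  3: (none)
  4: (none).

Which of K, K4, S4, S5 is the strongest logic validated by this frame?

Transitive (axiom 4): yes — every two-step R-path is closed by a direct edge.
Reflexive (axiom T): no — 1 is not related to itself.
Euclidean (axiom 5): yes — any two successors of a common world are R-related.
So F validates K, K4; S4 would additionally require R to be reflexive. The strongest is K4.

K4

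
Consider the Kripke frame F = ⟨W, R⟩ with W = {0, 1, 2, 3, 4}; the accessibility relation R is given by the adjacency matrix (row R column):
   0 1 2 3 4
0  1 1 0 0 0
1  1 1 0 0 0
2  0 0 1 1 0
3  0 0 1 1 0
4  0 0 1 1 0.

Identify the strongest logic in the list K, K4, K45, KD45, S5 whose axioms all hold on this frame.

Transitive (axiom 4): yes — every two-step R-path is closed by a direct edge.
Euclidean (axiom 5): yes — any two successors of a common world are R-related.
Serial (axiom D): yes — every world has a successor (e.g. 0 R 0).
Reflexive (axiom T): no — 4 is not related to itself.
So F validates K, K4, K45, KD45; S5 would additionally require R to be reflexive. The strongest is KD45.

KD45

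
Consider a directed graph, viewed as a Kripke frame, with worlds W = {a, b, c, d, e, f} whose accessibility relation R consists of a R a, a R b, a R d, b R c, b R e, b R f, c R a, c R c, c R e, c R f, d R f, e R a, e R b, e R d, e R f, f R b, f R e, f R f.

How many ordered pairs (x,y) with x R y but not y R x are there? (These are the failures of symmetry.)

9

Enumerating: (a,b), (a,d), (b,c), (c,a), (c,e), (c,f), (d,f), (e,a), (e,d).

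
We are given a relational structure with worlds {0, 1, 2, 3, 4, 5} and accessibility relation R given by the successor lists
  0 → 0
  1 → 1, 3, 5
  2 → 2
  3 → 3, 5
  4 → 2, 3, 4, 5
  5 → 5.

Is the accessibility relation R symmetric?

Symmetric: no — 1 R 3 but not 3 R 1.

No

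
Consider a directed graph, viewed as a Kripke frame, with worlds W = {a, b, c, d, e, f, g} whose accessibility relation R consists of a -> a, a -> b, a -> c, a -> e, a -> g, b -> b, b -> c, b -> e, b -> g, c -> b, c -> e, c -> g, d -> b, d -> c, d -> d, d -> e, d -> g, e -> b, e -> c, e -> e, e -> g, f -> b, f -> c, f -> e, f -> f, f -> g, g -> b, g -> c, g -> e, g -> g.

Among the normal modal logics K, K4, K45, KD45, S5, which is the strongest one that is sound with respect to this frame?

K

Transitive (axiom 4): no — c R b and b R c, but not c R c.
Euclidean (axiom 5): no — a R b and a R a, but not b R a.
Serial (axiom D): yes — every world has a successor (e.g. a R a).
Reflexive (axiom T): no — c is not related to itself.
So F validates K; K4 would additionally require R to be transitive. The strongest is K.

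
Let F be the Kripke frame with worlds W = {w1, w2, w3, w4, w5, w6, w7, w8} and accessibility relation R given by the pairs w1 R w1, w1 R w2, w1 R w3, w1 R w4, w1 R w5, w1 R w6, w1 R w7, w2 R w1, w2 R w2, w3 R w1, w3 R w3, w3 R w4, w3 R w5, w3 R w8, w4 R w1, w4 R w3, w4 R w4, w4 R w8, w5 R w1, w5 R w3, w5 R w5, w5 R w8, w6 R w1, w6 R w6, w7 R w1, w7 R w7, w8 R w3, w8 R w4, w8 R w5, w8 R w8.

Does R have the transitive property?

No

Transitive: no — w1 R w3 and w3 R w8, but not w1 R w8.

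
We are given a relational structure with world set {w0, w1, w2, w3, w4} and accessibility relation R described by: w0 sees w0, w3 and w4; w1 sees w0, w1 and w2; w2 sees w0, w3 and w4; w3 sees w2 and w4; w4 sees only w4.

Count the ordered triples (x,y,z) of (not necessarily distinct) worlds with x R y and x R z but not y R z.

Enumerating: (w0,w3,w0), (w0,w3,w3), (w0,w4,w0), (w0,w4,w3), (w1,w0,w1), (w1,w0,w2), (w1,w2,w1), (w1,w2,w2), (w2,w3,w0), (w2,w3,w3), (w2,w4,w0), (w2,w4,w3), (w3,w2,w2), (w3,w4,w2).

14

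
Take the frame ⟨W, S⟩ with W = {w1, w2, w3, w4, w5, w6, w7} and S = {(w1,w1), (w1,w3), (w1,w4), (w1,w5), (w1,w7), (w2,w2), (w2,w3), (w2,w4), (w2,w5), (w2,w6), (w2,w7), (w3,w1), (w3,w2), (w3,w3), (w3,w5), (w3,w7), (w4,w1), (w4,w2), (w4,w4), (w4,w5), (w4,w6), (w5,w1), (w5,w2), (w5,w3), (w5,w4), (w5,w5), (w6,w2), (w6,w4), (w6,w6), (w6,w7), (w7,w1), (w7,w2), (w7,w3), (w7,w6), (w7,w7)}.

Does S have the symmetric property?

Symmetric: yes — every pair in S has its reverse in S.

Yes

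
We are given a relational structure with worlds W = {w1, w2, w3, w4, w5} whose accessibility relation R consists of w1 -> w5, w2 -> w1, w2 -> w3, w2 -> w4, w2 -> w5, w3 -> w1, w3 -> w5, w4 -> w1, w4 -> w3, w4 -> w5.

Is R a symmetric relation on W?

No

Symmetric: no — w1 R w5 but not w5 R w1.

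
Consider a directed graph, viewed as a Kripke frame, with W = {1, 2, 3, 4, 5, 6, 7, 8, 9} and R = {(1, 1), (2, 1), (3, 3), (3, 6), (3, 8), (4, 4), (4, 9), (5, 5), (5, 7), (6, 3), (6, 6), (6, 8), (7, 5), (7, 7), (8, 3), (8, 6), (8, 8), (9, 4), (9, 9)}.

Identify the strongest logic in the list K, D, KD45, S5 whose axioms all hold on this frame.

KD45

Serial (axiom D): yes — every world has a successor (e.g. 1 R 1).
Euclidean (axiom 5): yes — any two successors of a common world are R-related.
Transitive (axiom 4): yes — every two-step R-path is closed by a direct edge.
Reflexive (axiom T): no — 2 is not related to itself.
So F validates K, D, KD45; S5 would additionally require R to be reflexive. The strongest is KD45.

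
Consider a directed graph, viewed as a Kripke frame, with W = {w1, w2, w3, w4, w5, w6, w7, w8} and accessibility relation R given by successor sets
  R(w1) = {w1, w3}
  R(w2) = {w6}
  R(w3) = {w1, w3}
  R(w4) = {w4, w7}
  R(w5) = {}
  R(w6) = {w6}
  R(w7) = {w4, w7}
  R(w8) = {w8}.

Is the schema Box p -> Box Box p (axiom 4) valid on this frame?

Yes

Axiom 4 corresponds to the accessibility relation being transitive.
Transitive: yes — every two-step R-path is closed by a direct edge.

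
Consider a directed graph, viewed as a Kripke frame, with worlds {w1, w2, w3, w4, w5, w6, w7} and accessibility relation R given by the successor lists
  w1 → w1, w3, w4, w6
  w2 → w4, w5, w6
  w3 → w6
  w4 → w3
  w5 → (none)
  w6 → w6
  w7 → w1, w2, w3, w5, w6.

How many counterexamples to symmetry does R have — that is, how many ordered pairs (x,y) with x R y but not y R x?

13

Enumerating: (w1,w3), (w1,w4), (w1,w6), (w2,w4), (w2,w5), (w2,w6), (w3,w6), (w4,w3), (w7,w1), (w7,w2), (w7,w3), (w7,w5), (w7,w6).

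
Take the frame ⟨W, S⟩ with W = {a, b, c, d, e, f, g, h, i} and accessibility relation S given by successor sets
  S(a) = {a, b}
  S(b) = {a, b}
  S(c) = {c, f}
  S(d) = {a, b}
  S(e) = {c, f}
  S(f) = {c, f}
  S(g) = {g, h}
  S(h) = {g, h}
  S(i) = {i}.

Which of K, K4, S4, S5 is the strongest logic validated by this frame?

K4

Transitive (axiom 4): yes — every two-step S-path is closed by a direct edge.
Reflexive (axiom T): no — d is not related to itself.
Euclidean (axiom 5): yes — any two successors of a common world are S-related.
So F validates K, K4; S4 would additionally require S to be reflexive. The strongest is K4.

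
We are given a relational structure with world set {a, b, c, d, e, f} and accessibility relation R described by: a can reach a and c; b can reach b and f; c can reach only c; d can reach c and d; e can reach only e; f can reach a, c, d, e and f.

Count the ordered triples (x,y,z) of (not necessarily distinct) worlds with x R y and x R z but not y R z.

17

Enumerating: (a,c,a), (b,f,b), (d,c,d), (f,a,d), (f,a,e), (f,a,f), (f,c,a), (f,c,d), (f,c,e), (f,c,f), (f,d,a), (f,d,e), (f,d,f), (f,e,a), (f,e,c), (f,e,d), (f,e,f).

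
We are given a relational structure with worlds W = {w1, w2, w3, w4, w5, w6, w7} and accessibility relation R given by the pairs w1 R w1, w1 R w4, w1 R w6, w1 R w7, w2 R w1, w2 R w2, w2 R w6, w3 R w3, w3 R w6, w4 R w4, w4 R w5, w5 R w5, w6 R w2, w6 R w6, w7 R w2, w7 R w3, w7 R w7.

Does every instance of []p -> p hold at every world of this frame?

Yes

By correspondence theory, T is valid on a frame iff R is reflexive.
Reflexive: yes — every world is R-related to itself.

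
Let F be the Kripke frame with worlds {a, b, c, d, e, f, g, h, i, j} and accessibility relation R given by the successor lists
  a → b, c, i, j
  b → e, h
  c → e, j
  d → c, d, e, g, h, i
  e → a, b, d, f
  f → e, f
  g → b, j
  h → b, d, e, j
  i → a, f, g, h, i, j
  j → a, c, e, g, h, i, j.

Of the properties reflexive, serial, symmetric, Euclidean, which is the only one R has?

serial

Reflexive: no — a is not related to itself.
Serial: yes — every world has a successor (e.g. a R b).
Symmetric: no — a R b but not b R a.
Euclidean: no — a R b and a R c, but not b R c.
Only serial holds.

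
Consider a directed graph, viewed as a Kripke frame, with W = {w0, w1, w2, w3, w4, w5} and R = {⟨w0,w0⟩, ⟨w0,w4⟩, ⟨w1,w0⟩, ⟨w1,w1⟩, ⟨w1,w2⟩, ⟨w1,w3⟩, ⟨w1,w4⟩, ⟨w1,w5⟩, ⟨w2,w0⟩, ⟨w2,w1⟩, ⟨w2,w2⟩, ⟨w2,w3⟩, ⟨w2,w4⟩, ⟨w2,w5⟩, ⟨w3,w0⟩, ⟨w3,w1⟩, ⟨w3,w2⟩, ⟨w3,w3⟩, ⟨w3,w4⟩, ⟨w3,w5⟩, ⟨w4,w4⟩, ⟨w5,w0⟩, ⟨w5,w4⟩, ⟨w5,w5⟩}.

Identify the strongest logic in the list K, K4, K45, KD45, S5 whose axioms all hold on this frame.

Transitive (axiom 4): yes — every two-step R-path is closed by a direct edge.
Euclidean (axiom 5): no — w1 R w0 and w1 R w2, but not w0 R w2.
Serial (axiom D): yes — every world has a successor (e.g. w0 R w0).
Reflexive (axiom T): yes — every world is R-related to itself.
So F validates K, K4; K45 would additionally require R to be Euclidean. The strongest is K4.

K4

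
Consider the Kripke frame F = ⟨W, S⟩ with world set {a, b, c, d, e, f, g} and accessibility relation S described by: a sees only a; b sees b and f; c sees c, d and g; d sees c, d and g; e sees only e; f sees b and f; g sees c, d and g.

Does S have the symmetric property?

Symmetric: yes — every pair in S has its reverse in S.

Yes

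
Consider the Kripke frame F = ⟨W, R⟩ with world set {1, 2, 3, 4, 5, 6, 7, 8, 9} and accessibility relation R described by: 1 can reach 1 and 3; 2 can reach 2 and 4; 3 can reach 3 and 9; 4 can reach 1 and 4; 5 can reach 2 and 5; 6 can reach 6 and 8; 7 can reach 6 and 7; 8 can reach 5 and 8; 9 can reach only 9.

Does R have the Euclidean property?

Euclidean: no — 1 R 3 and 1 R 1, but not 3 R 1.

No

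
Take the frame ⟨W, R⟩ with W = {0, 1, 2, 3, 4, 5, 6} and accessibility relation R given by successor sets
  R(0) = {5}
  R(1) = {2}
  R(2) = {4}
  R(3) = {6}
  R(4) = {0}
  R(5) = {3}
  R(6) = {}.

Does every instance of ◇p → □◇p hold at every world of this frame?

The schema 5 characterises exactly the Euclidean frames.
Euclidean: no — 0 R 5 and 0 R 5, but not 5 R 5.

No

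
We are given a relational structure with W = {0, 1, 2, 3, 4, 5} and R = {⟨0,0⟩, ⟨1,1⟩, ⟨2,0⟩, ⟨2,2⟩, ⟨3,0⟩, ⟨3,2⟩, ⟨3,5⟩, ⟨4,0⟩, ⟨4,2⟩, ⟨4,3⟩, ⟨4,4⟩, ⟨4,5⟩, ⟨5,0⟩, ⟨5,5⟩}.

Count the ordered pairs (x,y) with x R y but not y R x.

9

Enumerating: (2,0), (3,0), (3,2), (3,5), (4,0), (4,2), (4,3), (4,5), (5,0).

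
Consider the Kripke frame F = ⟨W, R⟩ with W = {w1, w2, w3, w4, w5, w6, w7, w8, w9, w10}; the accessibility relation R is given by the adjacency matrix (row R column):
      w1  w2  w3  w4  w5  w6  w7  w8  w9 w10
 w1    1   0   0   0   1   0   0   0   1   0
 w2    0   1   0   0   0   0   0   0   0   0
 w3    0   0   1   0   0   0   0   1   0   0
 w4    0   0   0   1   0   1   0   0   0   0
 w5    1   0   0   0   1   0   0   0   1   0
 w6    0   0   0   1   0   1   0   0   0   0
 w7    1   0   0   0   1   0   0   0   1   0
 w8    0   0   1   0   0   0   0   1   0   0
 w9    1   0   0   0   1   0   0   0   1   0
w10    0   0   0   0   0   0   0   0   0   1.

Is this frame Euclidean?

Yes

Euclidean: yes — any two successors of a common world are R-related.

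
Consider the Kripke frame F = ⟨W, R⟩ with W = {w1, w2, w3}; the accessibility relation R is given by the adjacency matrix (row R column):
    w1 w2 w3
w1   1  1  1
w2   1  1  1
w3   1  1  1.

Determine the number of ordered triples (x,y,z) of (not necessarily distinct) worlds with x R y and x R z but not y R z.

0

R is Euclidean; there are no such tuples.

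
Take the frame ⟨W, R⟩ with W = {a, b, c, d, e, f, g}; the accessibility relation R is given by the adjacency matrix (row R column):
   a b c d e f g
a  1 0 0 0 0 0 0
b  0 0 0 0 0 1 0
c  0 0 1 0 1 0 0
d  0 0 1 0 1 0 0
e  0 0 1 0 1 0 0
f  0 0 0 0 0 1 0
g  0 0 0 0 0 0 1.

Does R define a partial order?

No

Reflexive: no — b is not related to itself.
Transitive: yes — every two-step R-path is closed by a direct edge.
Antisymmetric: no — c R e and e R c with c ≠ e.
So R is not a partial order.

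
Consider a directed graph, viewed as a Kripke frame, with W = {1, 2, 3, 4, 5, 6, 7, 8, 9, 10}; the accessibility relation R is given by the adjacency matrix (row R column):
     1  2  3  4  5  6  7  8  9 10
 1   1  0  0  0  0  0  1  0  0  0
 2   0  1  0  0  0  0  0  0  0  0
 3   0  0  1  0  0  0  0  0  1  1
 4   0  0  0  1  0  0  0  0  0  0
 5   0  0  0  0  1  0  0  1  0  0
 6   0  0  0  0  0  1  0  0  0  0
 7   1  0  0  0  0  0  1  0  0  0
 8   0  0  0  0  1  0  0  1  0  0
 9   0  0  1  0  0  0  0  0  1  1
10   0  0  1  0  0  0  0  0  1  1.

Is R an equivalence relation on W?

Reflexive: yes — every world is R-related to itself.
Symmetric: yes — every pair in R has its reverse in R.
Transitive: yes — every two-step R-path is closed by a direct edge.
So R is an equivalence relation.

Yes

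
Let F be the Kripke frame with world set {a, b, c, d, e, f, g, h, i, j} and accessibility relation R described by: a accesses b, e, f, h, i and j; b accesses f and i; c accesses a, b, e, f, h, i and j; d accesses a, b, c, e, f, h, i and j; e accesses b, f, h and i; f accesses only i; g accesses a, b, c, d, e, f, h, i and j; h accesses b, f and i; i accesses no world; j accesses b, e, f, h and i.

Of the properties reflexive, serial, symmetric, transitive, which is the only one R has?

transitive

Reflexive: no — a is not related to itself.
Serial: no — i has no R-successor.
Symmetric: no — a R b but not b R a.
Transitive: yes — every two-step R-path is closed by a direct edge.
Only transitive holds.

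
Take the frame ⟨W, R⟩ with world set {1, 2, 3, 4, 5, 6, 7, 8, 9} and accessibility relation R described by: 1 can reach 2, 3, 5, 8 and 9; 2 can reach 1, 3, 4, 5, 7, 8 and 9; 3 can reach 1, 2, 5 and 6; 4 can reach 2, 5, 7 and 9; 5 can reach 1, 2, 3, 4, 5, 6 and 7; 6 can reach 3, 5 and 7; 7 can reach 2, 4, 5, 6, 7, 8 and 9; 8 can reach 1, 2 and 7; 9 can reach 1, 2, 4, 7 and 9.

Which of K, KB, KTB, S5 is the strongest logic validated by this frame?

Symmetric (axiom B): yes — every pair in R has its reverse in R.
Reflexive (axiom T): no — 1 is not related to itself.
Euclidean (axiom 5): no — 1 R 3 and 1 R 8, but not 3 R 8.
So F validates K, KB; KTB would additionally require R to be reflexive. The strongest is KB.

KB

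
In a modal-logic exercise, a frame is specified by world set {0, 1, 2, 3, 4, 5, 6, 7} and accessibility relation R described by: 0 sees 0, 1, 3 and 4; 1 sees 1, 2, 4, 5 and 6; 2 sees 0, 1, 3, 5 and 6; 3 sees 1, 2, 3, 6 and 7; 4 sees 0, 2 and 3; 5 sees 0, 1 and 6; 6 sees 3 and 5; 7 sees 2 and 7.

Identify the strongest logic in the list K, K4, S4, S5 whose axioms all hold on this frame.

Transitive (axiom 4): no — 0 R 1 and 1 R 2, but not 0 R 2.
Reflexive (axiom T): no — 2 is not related to itself.
Euclidean (axiom 5): no — 0 R 1 and 0 R 3, but not 1 R 3.
So F validates K; K4 would additionally require R to be transitive. The strongest is K.

K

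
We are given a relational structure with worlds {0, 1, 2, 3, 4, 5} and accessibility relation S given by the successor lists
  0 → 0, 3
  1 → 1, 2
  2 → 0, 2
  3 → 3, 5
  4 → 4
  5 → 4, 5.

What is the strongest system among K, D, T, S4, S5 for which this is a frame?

Serial (axiom D): yes — every world has a successor (e.g. 0 S 0).
Reflexive (axiom T): yes — every world is S-related to itself.
Transitive (axiom 4): no — 0 S 3 and 3 S 5, but not 0 S 5.
Euclidean (axiom 5): no — 0 S 3 and 0 S 0, but not 3 S 0.
So F validates K, D, T; S4 would additionally require S to be transitive. The strongest is T.

T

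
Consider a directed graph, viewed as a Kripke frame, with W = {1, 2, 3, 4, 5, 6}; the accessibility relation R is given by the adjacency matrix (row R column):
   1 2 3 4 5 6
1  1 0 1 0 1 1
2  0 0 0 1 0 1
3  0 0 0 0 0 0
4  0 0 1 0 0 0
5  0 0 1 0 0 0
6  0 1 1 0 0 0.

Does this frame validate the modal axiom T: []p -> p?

No

Axiom T corresponds to the accessibility relation being reflexive.
Reflexive: no — 2 is not related to itself.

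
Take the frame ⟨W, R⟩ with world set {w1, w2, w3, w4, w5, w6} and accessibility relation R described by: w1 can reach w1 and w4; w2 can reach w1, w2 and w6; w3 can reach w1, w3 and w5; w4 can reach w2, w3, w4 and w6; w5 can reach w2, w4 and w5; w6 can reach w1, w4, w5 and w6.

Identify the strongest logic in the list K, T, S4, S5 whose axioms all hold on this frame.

Reflexive (axiom T): yes — every world is R-related to itself.
Transitive (axiom 4): no — w1 R w4 and w4 R w2, but not w1 R w2.
Euclidean (axiom 5): no — w2 R w1 and w2 R w6, but not w1 R w6.
So F validates K, T; S4 would additionally require R to be transitive. The strongest is T.

T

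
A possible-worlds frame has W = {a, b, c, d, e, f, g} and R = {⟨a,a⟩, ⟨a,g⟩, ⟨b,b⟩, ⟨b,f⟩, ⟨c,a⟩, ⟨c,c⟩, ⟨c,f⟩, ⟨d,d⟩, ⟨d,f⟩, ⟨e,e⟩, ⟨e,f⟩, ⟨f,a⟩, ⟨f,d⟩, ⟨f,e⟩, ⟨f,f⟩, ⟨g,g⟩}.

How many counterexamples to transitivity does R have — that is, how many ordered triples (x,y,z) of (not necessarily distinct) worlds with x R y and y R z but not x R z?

Enumerating: (b,f,a), (b,f,d), (b,f,e), (c,a,g), (c,f,d), (c,f,e), (d,f,a), (d,f,e), (e,f,a), (e,f,d), (f,a,g).

11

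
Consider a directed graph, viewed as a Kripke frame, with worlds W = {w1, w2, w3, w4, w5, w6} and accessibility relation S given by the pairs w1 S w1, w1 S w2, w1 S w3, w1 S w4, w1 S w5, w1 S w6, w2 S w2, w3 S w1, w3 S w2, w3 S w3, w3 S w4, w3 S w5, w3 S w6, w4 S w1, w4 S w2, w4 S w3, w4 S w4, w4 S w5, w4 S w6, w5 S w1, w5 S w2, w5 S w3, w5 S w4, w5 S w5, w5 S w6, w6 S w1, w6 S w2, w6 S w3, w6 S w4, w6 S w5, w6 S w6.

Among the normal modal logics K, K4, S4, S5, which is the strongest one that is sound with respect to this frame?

Transitive (axiom 4): yes — every two-step S-path is closed by a direct edge.
Reflexive (axiom T): yes — every world is S-related to itself.
Euclidean (axiom 5): no — w1 S w2 and w1 S w3, but not w2 S w3.
So F validates K, K4, S4; S5 would additionally require S to be Euclidean. The strongest is S4.

S4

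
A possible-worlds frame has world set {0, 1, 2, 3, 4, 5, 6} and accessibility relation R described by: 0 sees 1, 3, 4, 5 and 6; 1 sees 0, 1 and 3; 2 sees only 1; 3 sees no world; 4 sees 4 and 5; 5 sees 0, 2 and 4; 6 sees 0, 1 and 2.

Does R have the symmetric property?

No

Symmetric: no — 0 R 3 but not 3 R 0.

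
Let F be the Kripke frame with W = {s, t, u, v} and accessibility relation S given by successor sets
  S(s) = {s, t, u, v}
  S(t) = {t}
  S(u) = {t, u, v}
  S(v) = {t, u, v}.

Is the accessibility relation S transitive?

Yes

Transitive: yes — every two-step S-path is closed by a direct edge.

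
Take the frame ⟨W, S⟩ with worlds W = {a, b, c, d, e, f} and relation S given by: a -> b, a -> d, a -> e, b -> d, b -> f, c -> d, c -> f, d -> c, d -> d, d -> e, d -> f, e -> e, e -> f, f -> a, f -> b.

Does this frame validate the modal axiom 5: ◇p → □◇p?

No

By correspondence theory, 5 is valid on a frame iff S is Euclidean.
Euclidean: no — a S b and a S e, but not b S e.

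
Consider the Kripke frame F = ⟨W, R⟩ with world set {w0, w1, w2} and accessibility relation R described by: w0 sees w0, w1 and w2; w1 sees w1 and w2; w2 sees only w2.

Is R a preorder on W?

Yes

Reflexive: yes — every world is R-related to itself.
Transitive: yes — every two-step R-path is closed by a direct edge.
So R is a preorder.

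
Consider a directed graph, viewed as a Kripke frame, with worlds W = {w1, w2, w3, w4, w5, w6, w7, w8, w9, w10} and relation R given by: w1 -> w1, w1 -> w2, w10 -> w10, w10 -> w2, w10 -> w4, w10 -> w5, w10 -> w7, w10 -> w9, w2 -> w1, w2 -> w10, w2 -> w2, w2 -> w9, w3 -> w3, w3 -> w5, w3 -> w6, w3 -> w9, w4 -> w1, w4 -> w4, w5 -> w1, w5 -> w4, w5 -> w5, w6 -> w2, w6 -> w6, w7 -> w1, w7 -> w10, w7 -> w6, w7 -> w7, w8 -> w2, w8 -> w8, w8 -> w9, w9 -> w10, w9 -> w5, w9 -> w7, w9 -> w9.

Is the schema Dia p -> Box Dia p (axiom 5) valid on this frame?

The schema 5 characterises exactly the Euclidean frames.
Euclidean: no — w10 R w2 and w10 R w4, but not w2 R w4.

No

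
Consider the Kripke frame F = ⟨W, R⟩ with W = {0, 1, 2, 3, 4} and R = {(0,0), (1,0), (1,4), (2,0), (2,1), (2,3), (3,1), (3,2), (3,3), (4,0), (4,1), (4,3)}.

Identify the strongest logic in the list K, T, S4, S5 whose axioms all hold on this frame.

K

Reflexive (axiom T): no — 1 is not related to itself.
Transitive (axiom 4): no — 1 R 4 and 4 R 3, but not 1 R 3.
Euclidean (axiom 5): no — 1 R 0 and 1 R 4, but not 0 R 4.
So F validates K; T would additionally require R to be reflexive. The strongest is K.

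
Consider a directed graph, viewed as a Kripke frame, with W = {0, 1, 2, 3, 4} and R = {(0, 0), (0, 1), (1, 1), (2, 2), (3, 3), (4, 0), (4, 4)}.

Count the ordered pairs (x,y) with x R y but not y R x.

Enumerating: (0,1), (4,0).

2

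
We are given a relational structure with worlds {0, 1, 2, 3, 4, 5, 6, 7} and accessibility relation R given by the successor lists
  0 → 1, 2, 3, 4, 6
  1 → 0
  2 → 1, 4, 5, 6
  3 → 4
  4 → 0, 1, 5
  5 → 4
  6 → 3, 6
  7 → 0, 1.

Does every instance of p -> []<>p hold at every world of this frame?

No

Axiom B corresponds to the accessibility relation being symmetric.
Symmetric: no — 0 R 2 but not 2 R 0.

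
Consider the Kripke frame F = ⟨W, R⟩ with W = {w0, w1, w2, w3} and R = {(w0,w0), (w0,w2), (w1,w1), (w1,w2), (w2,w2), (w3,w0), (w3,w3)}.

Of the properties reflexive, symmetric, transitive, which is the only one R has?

reflexive

Reflexive: yes — every world is R-related to itself.
Symmetric: no — w0 R w2 but not w2 R w0.
Transitive: no — w3 R w0 and w0 R w2, but not w3 R w2.
Only reflexive holds.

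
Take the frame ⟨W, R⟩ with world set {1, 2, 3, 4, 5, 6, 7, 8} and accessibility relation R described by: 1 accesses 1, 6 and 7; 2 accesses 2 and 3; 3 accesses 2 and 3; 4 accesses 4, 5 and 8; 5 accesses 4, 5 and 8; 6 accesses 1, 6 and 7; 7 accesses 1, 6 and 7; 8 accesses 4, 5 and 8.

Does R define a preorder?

Reflexive: yes — every world is R-related to itself.
Transitive: yes — every two-step R-path is closed by a direct edge.
So R is a preorder.

Yes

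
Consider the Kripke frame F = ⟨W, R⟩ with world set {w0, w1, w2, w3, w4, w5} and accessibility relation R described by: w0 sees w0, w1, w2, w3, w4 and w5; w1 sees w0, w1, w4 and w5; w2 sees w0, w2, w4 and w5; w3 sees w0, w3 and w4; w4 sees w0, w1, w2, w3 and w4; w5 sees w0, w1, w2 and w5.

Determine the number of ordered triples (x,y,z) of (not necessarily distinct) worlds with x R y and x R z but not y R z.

Enumerating: (w0,w1,w2), (w0,w1,w3), (w0,w2,w1), (w0,w2,w3), (w0,w3,w1), (w0,w3,w2), (w0,w3,w5), (w0,w4,w5), (w0,w5,w3), (w0,w5,w4), (w1,w4,w5), (w1,w5,w4), … and 10 more.
Total: 22.

22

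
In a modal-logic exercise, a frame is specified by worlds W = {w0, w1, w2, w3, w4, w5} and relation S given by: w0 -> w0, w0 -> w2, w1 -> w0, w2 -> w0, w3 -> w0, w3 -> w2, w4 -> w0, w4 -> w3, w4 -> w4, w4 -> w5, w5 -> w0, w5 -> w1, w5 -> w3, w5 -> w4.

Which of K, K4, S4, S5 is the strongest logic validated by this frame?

Transitive (axiom 4): no — w1 S w0 and w0 S w2, but not w1 S w2.
Reflexive (axiom T): no — w1 is not related to itself.
Euclidean (axiom 5): no — w4 S w0 and w4 S w3, but not w0 S w3.
So F validates K; K4 would additionally require S to be transitive. The strongest is K.

K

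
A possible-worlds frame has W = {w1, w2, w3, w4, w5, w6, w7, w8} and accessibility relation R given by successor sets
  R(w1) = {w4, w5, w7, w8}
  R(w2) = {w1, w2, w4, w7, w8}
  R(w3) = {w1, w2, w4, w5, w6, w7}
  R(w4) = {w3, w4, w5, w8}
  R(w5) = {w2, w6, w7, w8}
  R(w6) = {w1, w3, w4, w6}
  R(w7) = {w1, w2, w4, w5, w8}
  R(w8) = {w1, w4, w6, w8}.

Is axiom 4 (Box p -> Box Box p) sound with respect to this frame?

Axiom 4 corresponds to the accessibility relation being transitive.
Transitive: no — w1 R w4 and w4 R w3, but not w1 R w3.

No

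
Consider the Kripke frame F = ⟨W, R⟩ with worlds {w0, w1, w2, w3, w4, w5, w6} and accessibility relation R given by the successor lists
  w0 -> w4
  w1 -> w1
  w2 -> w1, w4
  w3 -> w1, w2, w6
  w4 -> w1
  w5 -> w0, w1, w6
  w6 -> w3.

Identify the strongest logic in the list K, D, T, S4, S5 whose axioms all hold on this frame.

D

Serial (axiom D): yes — every world has a successor (e.g. w0 R w4).
Reflexive (axiom T): no — w0 is not related to itself.
Transitive (axiom 4): no — w0 R w4 and w4 R w1, but not w0 R w1.
Euclidean (axiom 5): no — w2 R w1 and w2 R w4, but not w1 R w4.
So F validates K, D; T would additionally require R to be reflexive. The strongest is D.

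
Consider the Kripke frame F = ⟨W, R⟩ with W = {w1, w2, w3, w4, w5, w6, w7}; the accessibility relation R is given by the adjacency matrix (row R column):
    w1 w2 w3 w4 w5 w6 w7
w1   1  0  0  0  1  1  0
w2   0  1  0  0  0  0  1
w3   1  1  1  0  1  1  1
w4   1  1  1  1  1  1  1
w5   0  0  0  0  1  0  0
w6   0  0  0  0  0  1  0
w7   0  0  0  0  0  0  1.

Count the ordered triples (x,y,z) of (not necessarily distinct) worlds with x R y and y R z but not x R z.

0

R is transitive; there are no such tuples.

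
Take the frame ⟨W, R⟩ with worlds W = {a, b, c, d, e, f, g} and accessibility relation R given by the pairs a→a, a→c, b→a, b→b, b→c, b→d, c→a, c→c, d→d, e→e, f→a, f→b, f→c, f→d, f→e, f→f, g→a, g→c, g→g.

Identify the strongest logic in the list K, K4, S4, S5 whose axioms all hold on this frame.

S4

Transitive (axiom 4): yes — every two-step R-path is closed by a direct edge.
Reflexive (axiom T): yes — every world is R-related to itself.
Euclidean (axiom 5): no — b R a and b R d, but not a R d.
So F validates K, K4, S4; S5 would additionally require R to be Euclidean. The strongest is S4.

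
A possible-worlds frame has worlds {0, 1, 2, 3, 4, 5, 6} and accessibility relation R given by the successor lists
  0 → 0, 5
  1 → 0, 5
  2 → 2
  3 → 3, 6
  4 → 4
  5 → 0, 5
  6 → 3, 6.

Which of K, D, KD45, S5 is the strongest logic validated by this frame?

Serial (axiom D): yes — every world has a successor (e.g. 0 R 0).
Euclidean (axiom 5): yes — any two successors of a common world are R-related.
Transitive (axiom 4): yes — every two-step R-path is closed by a direct edge.
Reflexive (axiom T): no — 1 is not related to itself.
So F validates K, D, KD45; S5 would additionally require R to be reflexive. The strongest is KD45.

KD45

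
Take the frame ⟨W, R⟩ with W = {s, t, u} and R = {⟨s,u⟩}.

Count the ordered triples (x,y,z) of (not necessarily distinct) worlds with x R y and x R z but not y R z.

Enumerating: (s,u,u).

1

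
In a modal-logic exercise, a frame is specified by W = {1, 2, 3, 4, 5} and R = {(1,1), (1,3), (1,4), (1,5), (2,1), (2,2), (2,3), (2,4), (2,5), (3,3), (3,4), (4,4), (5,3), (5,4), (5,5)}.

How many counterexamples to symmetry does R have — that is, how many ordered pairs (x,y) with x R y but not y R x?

10

Enumerating: (1,3), (1,4), (1,5), (2,1), (2,3), (2,4), (2,5), (3,4), (5,3), (5,4).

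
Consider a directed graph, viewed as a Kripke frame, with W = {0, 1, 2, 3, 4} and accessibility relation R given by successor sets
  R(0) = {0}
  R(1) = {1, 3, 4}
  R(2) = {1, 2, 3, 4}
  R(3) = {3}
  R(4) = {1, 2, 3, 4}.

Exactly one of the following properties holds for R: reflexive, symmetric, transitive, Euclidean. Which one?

reflexive

Reflexive: yes — every world is R-related to itself.
Symmetric: no — 1 R 3 but not 3 R 1.
Transitive: no — 1 R 4 and 4 R 2, but not 1 R 2.
Euclidean: no — 1 R 3 and 1 R 4, but not 3 R 4.
Only reflexive holds.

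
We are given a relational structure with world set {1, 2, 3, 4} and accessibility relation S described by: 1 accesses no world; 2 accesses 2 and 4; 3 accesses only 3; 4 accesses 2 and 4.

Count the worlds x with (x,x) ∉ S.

Enumerating: 1.

1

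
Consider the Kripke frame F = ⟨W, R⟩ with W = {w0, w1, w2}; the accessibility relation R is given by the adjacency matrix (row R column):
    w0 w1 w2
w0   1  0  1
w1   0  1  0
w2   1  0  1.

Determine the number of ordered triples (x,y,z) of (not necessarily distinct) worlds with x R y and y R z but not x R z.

0

R is transitive; there are no such tuples.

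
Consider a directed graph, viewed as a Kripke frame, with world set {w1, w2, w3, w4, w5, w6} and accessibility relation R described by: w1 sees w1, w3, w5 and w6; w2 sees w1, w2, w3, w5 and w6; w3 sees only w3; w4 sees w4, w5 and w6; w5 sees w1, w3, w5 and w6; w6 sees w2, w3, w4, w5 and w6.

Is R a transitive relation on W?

Transitive: no — w1 R w6 and w6 R w2, but not w1 R w2.

No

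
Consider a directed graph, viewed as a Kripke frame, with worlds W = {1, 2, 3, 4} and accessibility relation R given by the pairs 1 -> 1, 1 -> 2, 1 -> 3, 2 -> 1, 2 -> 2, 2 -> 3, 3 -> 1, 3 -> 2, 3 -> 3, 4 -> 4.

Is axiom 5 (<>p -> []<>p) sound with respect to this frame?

The schema 5 characterises exactly the Euclidean frames.
Euclidean: yes — any two successors of a common world are R-related.

Yes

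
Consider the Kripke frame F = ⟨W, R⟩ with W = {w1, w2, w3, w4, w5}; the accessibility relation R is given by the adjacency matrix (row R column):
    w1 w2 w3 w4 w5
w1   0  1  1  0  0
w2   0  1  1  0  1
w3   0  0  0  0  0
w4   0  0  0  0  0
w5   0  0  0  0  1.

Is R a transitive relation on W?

Transitive: no — w1 R w2 and w2 R w5, but not w1 R w5.

No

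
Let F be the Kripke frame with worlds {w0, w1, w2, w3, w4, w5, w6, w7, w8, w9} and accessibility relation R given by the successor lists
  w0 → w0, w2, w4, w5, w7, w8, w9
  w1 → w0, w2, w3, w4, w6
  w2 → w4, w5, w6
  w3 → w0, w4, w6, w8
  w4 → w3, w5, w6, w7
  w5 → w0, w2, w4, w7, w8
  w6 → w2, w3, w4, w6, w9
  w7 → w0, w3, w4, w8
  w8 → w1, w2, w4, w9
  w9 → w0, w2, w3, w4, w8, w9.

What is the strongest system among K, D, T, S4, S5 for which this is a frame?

D

Serial (axiom D): yes — every world has a successor (e.g. w0 R w0).
Reflexive (axiom T): no — w1 is not related to itself.
Transitive (axiom 4): no — w0 R w2 and w2 R w6, but not w0 R w6.
Euclidean (axiom 5): no — w0 R w2 and w0 R w7, but not w2 R w7.
So F validates K, D; T would additionally require R to be reflexive. The strongest is D.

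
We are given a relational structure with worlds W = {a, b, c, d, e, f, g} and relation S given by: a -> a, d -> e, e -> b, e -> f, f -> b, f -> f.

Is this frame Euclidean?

No

Euclidean: no — e S b and e S f, but not b S f.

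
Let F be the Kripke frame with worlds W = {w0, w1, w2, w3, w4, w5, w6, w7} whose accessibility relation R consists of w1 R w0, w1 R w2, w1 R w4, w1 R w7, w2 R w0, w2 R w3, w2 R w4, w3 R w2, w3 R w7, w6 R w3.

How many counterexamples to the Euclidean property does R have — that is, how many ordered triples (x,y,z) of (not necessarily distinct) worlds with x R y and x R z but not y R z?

Enumerating: (w1,w0,w0), (w1,w0,w2), (w1,w0,w4), (w1,w0,w7), (w1,w2,w2), (w1,w2,w7), (w1,w4,w0), (w1,w4,w2), (w1,w4,w4), (w1,w4,w7), (w1,w7,w0), (w1,w7,w2), … and 16 more.
Total: 28.

28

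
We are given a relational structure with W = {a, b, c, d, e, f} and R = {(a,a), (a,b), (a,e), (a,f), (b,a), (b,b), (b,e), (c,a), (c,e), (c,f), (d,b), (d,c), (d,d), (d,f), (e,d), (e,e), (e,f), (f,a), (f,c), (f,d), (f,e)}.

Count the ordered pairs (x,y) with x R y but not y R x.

Enumerating: (a,e), (b,e), (c,a), (c,e), (d,b), (d,c), (e,d).

7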